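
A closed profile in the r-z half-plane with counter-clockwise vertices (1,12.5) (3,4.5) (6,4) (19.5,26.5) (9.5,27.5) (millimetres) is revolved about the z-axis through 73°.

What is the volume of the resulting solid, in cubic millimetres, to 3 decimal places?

Profile (r,z), 5 vertices: (1,12.5) (3,4.5) (6,4) (19.5,26.5) (9.5,27.5)
edge 0: (1,12.5)→(3,4.5)  cross = 1·4.5 − 3·12.5 = -33.0000; (r_i+r_j)·cross = 4·-33.0000 = -132.0000
edge 1: (3,4.5)→(6,4)  cross = 3·4 − 6·4.5 = -15.0000; (r_i+r_j)·cross = 9·-15.0000 = -135.0000
edge 2: (6,4)→(19.5,26.5)  cross = 6·26.5 − 19.5·4 = 81.0000; (r_i+r_j)·cross = 25.5·81.0000 = 2065.5000
edge 3: (19.5,26.5)→(9.5,27.5)  cross = 19.5·27.5 − 9.5·26.5 = 284.5000; (r_i+r_j)·cross = 29·284.5000 = 8250.5000
edge 4: (9.5,27.5)→(1,12.5)  cross = 9.5·12.5 − 1·27.5 = 91.2500; (r_i+r_j)·cross = 10.5·91.2500 = 958.1250
Σcross = 408.7500 → A = |Σcross|/2 = 204.3750 mm²
Σ(r_i+r_j)·cross = 11007.1250 → first moment M = |Σ|/6 = 1834.5208
R_c = M/A = 1834.5208/204.3750 = 8.9762 mm
θ = 73° = 1.274090 rad
V = θ·R_c·A = 1.274090·8.9762·204.3750 = 2337.345 mm³

Volume = 2337.345 mm³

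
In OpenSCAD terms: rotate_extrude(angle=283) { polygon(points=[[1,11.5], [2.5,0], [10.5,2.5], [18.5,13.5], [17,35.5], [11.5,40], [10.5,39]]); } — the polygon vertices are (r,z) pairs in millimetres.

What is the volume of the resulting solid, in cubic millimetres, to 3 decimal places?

Profile (r,z), 7 vertices: (1,11.5) (2.5,0) (10.5,2.5) (18.5,13.5) (17,35.5) (11.5,40) (10.5,39)
edge 0: (1,11.5)→(2.5,0)  cross = 1·0 − 2.5·11.5 = -28.7500; (r_i+r_j)·cross = 3.5·-28.7500 = -100.6250
edge 1: (2.5,0)→(10.5,2.5)  cross = 2.5·2.5 − 10.5·0 = 6.2500; (r_i+r_j)·cross = 13·6.2500 = 81.2500
edge 2: (10.5,2.5)→(18.5,13.5)  cross = 10.5·13.5 − 18.5·2.5 = 95.5000; (r_i+r_j)·cross = 29·95.5000 = 2769.5000
edge 3: (18.5,13.5)→(17,35.5)  cross = 18.5·35.5 − 17·13.5 = 427.2500; (r_i+r_j)·cross = 35.5·427.2500 = 15167.3750
edge 4: (17,35.5)→(11.5,40)  cross = 17·40 − 11.5·35.5 = 271.7500; (r_i+r_j)·cross = 28.5·271.7500 = 7744.8750
edge 5: (11.5,40)→(10.5,39)  cross = 11.5·39 − 10.5·40 = 28.5000; (r_i+r_j)·cross = 22·28.5000 = 627.0000
edge 6: (10.5,39)→(1,11.5)  cross = 10.5·11.5 − 1·39 = 81.7500; (r_i+r_j)·cross = 11.5·81.7500 = 940.1250
Σcross = 882.2500 → A = |Σcross|/2 = 441.1250 mm²
Σ(r_i+r_j)·cross = 27229.5000 → first moment M = |Σ|/6 = 4538.2500
R_c = M/A = 4538.2500/441.1250 = 10.2879 mm
θ = 283° = 4.939282 rad
V = θ·R_c·A = 4.939282·10.2879·441.1250 = 22415.696 mm³

Volume = 22415.696 mm³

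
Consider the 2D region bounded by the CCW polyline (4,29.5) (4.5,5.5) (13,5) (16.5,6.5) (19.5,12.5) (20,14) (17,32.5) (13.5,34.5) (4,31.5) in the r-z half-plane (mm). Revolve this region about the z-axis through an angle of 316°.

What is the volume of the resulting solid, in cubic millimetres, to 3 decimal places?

Profile (r,z), 9 vertices: (4,29.5) (4.5,5.5) (13,5) (16.5,6.5) (19.5,12.5) (20,14) (17,32.5) (13.5,34.5) (4,31.5)
edge 0: (4,29.5)→(4.5,5.5)  cross = 4·5.5 − 4.5·29.5 = -110.7500; (r_i+r_j)·cross = 8.5·-110.7500 = -941.3750
edge 1: (4.5,5.5)→(13,5)  cross = 4.5·5 − 13·5.5 = -49.0000; (r_i+r_j)·cross = 17.5·-49.0000 = -857.5000
edge 2: (13,5)→(16.5,6.5)  cross = 13·6.5 − 16.5·5 = 2.0000; (r_i+r_j)·cross = 29.5·2.0000 = 59.0000
edge 3: (16.5,6.5)→(19.5,12.5)  cross = 16.5·12.5 − 19.5·6.5 = 79.5000; (r_i+r_j)·cross = 36·79.5000 = 2862.0000
edge 4: (19.5,12.5)→(20,14)  cross = 19.5·14 − 20·12.5 = 23.0000; (r_i+r_j)·cross = 39.5·23.0000 = 908.5000
edge 5: (20,14)→(17,32.5)  cross = 20·32.5 − 17·14 = 412.0000; (r_i+r_j)·cross = 37·412.0000 = 15244.0000
edge 6: (17,32.5)→(13.5,34.5)  cross = 17·34.5 − 13.5·32.5 = 147.7500; (r_i+r_j)·cross = 30.5·147.7500 = 4506.3750
edge 7: (13.5,34.5)→(4,31.5)  cross = 13.5·31.5 − 4·34.5 = 287.2500; (r_i+r_j)·cross = 17.5·287.2500 = 5026.8750
edge 8: (4,31.5)→(4,29.5)  cross = 4·29.5 − 4·31.5 = -8.0000; (r_i+r_j)·cross = 8·-8.0000 = -64.0000
Σcross = 783.7500 → A = |Σcross|/2 = 391.8750 mm²
Σ(r_i+r_j)·cross = 26743.8750 → first moment M = |Σ|/6 = 4457.3125
R_c = M/A = 4457.3125/391.8750 = 11.3743 mm
θ = 316° = 5.515240 rad
V = θ·R_c·A = 5.515240·11.3743·391.8750 = 24583.150 mm³

Volume = 24583.150 mm³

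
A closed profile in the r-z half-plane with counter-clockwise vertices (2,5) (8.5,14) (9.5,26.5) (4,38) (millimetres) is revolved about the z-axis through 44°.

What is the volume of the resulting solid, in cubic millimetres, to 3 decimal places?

Profile (r,z), 4 vertices: (2,5) (8.5,14) (9.5,26.5) (4,38)
edge 0: (2,5)→(8.5,14)  cross = 2·14 − 8.5·5 = -14.5000; (r_i+r_j)·cross = 10.5·-14.5000 = -152.2500
edge 1: (8.5,14)→(9.5,26.5)  cross = 8.5·26.5 − 9.5·14 = 92.2500; (r_i+r_j)·cross = 18·92.2500 = 1660.5000
edge 2: (9.5,26.5)→(4,38)  cross = 9.5·38 − 4·26.5 = 255.0000; (r_i+r_j)·cross = 13.5·255.0000 = 3442.5000
edge 3: (4,38)→(2,5)  cross = 4·5 − 2·38 = -56.0000; (r_i+r_j)·cross = 6·-56.0000 = -336.0000
Σcross = 276.7500 → A = |Σcross|/2 = 138.3750 mm²
Σ(r_i+r_j)·cross = 4614.7500 → first moment M = |Σ|/6 = 769.1250
R_c = M/A = 769.1250/138.3750 = 5.5583 mm
θ = 44° = 0.767945 rad
V = θ·R_c·A = 0.767945·5.5583·138.3750 = 590.646 mm³

Volume = 590.646 mm³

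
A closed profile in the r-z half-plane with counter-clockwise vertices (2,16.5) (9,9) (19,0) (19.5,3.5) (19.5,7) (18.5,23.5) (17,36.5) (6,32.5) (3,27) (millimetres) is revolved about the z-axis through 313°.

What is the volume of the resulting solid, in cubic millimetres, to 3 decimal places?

Profile (r,z), 9 vertices: (2,16.5) (9,9) (19,0) (19.5,3.5) (19.5,7) (18.5,23.5) (17,36.5) (6,32.5) (3,27)
edge 0: (2,16.5)→(9,9)  cross = 2·9 − 9·16.5 = -130.5000; (r_i+r_j)·cross = 11·-130.5000 = -1435.5000
edge 1: (9,9)→(19,0)  cross = 9·0 − 19·9 = -171.0000; (r_i+r_j)·cross = 28·-171.0000 = -4788.0000
edge 2: (19,0)→(19.5,3.5)  cross = 19·3.5 − 19.5·0 = 66.5000; (r_i+r_j)·cross = 38.5·66.5000 = 2560.2500
edge 3: (19.5,3.5)→(19.5,7)  cross = 19.5·7 − 19.5·3.5 = 68.2500; (r_i+r_j)·cross = 39·68.2500 = 2661.7500
edge 4: (19.5,7)→(18.5,23.5)  cross = 19.5·23.5 − 18.5·7 = 328.7500; (r_i+r_j)·cross = 38·328.7500 = 12492.5000
edge 5: (18.5,23.5)→(17,36.5)  cross = 18.5·36.5 − 17·23.5 = 275.7500; (r_i+r_j)·cross = 35.5·275.7500 = 9789.1250
edge 6: (17,36.5)→(6,32.5)  cross = 17·32.5 − 6·36.5 = 333.5000; (r_i+r_j)·cross = 23·333.5000 = 7670.5000
edge 7: (6,32.5)→(3,27)  cross = 6·27 − 3·32.5 = 64.5000; (r_i+r_j)·cross = 9·64.5000 = 580.5000
edge 8: (3,27)→(2,16.5)  cross = 3·16.5 − 2·27 = -4.5000; (r_i+r_j)·cross = 5·-4.5000 = -22.5000
Σcross = 831.2500 → A = |Σcross|/2 = 415.6250 mm²
Σ(r_i+r_j)·cross = 29508.6250 → first moment M = |Σ|/6 = 4918.1042
R_c = M/A = 4918.1042/415.6250 = 11.8330 mm
θ = 313° = 5.462881 rad
V = θ·R_c·A = 5.462881·11.8330·415.6250 = 26867.016 mm³

Volume = 26867.016 mm³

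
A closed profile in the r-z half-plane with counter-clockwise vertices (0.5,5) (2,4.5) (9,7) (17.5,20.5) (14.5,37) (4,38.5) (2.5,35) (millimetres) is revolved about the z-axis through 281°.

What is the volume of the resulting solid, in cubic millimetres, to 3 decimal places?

Profile (r,z), 7 vertices: (0.5,5) (2,4.5) (9,7) (17.5,20.5) (14.5,37) (4,38.5) (2.5,35)
edge 0: (0.5,5)→(2,4.5)  cross = 0.5·4.5 − 2·5 = -7.7500; (r_i+r_j)·cross = 2.5·-7.7500 = -19.3750
edge 1: (2,4.5)→(9,7)  cross = 2·7 − 9·4.5 = -26.5000; (r_i+r_j)·cross = 11·-26.5000 = -291.5000
edge 2: (9,7)→(17.5,20.5)  cross = 9·20.5 − 17.5·7 = 62.0000; (r_i+r_j)·cross = 26.5·62.0000 = 1643.0000
edge 3: (17.5,20.5)→(14.5,37)  cross = 17.5·37 − 14.5·20.5 = 350.2500; (r_i+r_j)·cross = 32·350.2500 = 11208.0000
edge 4: (14.5,37)→(4,38.5)  cross = 14.5·38.5 − 4·37 = 410.2500; (r_i+r_j)·cross = 18.5·410.2500 = 7589.6250
edge 5: (4,38.5)→(2.5,35)  cross = 4·35 − 2.5·38.5 = 43.7500; (r_i+r_j)·cross = 6.5·43.7500 = 284.3750
edge 6: (2.5,35)→(0.5,5)  cross = 2.5·5 − 0.5·35 = -5.0000; (r_i+r_j)·cross = 3·-5.0000 = -15.0000
Σcross = 827.0000 → A = |Σcross|/2 = 413.5000 mm²
Σ(r_i+r_j)·cross = 20399.1250 → first moment M = |Σ|/6 = 3399.8542
R_c = M/A = 3399.8542/413.5000 = 8.2221 mm
θ = 281° = 4.904375 rad
V = θ·R_c·A = 4.904375·8.2221·413.5000 = 16674.160 mm³

Volume = 16674.160 mm³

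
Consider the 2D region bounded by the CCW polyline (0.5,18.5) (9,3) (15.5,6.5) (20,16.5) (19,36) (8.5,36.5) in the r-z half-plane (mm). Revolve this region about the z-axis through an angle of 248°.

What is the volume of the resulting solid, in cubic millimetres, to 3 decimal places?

Profile (r,z), 6 vertices: (0.5,18.5) (9,3) (15.5,6.5) (20,16.5) (19,36) (8.5,36.5)
edge 0: (0.5,18.5)→(9,3)  cross = 0.5·3 − 9·18.5 = -165.0000; (r_i+r_j)·cross = 9.5·-165.0000 = -1567.5000
edge 1: (9,3)→(15.5,6.5)  cross = 9·6.5 − 15.5·3 = 12.0000; (r_i+r_j)·cross = 24.5·12.0000 = 294.0000
edge 2: (15.5,6.5)→(20,16.5)  cross = 15.5·16.5 − 20·6.5 = 125.7500; (r_i+r_j)·cross = 35.5·125.7500 = 4464.1250
edge 3: (20,16.5)→(19,36)  cross = 20·36 − 19·16.5 = 406.5000; (r_i+r_j)·cross = 39·406.5000 = 15853.5000
edge 4: (19,36)→(8.5,36.5)  cross = 19·36.5 − 8.5·36 = 387.5000; (r_i+r_j)·cross = 27.5·387.5000 = 10656.2500
edge 5: (8.5,36.5)→(0.5,18.5)  cross = 8.5·18.5 − 0.5·36.5 = 139.0000; (r_i+r_j)·cross = 9·139.0000 = 1251.0000
Σcross = 905.7500 → A = |Σcross|/2 = 452.8750 mm²
Σ(r_i+r_j)·cross = 30951.3750 → first moment M = |Σ|/6 = 5158.5625
R_c = M/A = 5158.5625/452.8750 = 11.3907 mm
θ = 248° = 4.328417 rad
V = θ·R_c·A = 4.328417·11.3907·452.8750 = 22328.407 mm³

Volume = 22328.407 mm³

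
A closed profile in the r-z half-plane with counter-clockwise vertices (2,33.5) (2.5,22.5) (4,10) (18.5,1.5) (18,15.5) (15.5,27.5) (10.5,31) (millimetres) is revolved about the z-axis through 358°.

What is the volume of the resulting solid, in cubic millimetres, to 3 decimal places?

Profile (r,z), 7 vertices: (2,33.5) (2.5,22.5) (4,10) (18.5,1.5) (18,15.5) (15.5,27.5) (10.5,31)
edge 0: (2,33.5)→(2.5,22.5)  cross = 2·22.5 − 2.5·33.5 = -38.7500; (r_i+r_j)·cross = 4.5·-38.7500 = -174.3750
edge 1: (2.5,22.5)→(4,10)  cross = 2.5·10 − 4·22.5 = -65.0000; (r_i+r_j)·cross = 6.5·-65.0000 = -422.5000
edge 2: (4,10)→(18.5,1.5)  cross = 4·1.5 − 18.5·10 = -179.0000; (r_i+r_j)·cross = 22.5·-179.0000 = -4027.5000
edge 3: (18.5,1.5)→(18,15.5)  cross = 18.5·15.5 − 18·1.5 = 259.7500; (r_i+r_j)·cross = 36.5·259.7500 = 9480.8750
edge 4: (18,15.5)→(15.5,27.5)  cross = 18·27.5 − 15.5·15.5 = 254.7500; (r_i+r_j)·cross = 33.5·254.7500 = 8534.1250
edge 5: (15.5,27.5)→(10.5,31)  cross = 15.5·31 − 10.5·27.5 = 191.7500; (r_i+r_j)·cross = 26·191.7500 = 4985.5000
edge 6: (10.5,31)→(2,33.5)  cross = 10.5·33.5 − 2·31 = 289.7500; (r_i+r_j)·cross = 12.5·289.7500 = 3621.8750
Σcross = 713.2500 → A = |Σcross|/2 = 356.6250 mm²
Σ(r_i+r_j)·cross = 21998.0000 → first moment M = |Σ|/6 = 3666.3333
R_c = M/A = 3666.3333/356.6250 = 10.2806 mm
θ = 358° = 6.248279 rad
V = θ·R_c·A = 6.248279·10.2806·356.6250 = 22908.273 mm³

Volume = 22908.273 mm³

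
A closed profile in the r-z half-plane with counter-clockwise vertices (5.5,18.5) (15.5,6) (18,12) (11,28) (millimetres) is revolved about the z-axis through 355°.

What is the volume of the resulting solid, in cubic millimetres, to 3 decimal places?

Volume = 9179.254 mm³

Profile (r,z), 4 vertices: (5.5,18.5) (15.5,6) (18,12) (11,28)
edge 0: (5.5,18.5)→(15.5,6)  cross = 5.5·6 − 15.5·18.5 = -253.7500; (r_i+r_j)·cross = 21·-253.7500 = -5328.7500
edge 1: (15.5,6)→(18,12)  cross = 15.5·12 − 18·6 = 78.0000; (r_i+r_j)·cross = 33.5·78.0000 = 2613.0000
edge 2: (18,12)→(11,28)  cross = 18·28 − 11·12 = 372.0000; (r_i+r_j)·cross = 29·372.0000 = 10788.0000
edge 3: (11,28)→(5.5,18.5)  cross = 11·18.5 − 5.5·28 = 49.5000; (r_i+r_j)·cross = 16.5·49.5000 = 816.7500
Σcross = 245.7500 → A = |Σcross|/2 = 122.8750 mm²
Σ(r_i+r_j)·cross = 8889.0000 → first moment M = |Σ|/6 = 1481.5000
R_c = M/A = 1481.5000/122.8750 = 12.0570 mm
θ = 355° = 6.195919 rad
V = θ·R_c·A = 6.195919·12.0570·122.8750 = 9179.254 mm³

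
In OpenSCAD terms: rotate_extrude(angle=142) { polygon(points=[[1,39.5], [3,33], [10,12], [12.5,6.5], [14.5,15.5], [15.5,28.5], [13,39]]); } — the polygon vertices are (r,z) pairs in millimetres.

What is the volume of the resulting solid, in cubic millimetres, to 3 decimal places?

Profile (r,z), 7 vertices: (1,39.5) (3,33) (10,12) (12.5,6.5) (14.5,15.5) (15.5,28.5) (13,39)
edge 0: (1,39.5)→(3,33)  cross = 1·33 − 3·39.5 = -85.5000; (r_i+r_j)·cross = 4·-85.5000 = -342.0000
edge 1: (3,33)→(10,12)  cross = 3·12 − 10·33 = -294.0000; (r_i+r_j)·cross = 13·-294.0000 = -3822.0000
edge 2: (10,12)→(12.5,6.5)  cross = 10·6.5 − 12.5·12 = -85.0000; (r_i+r_j)·cross = 22.5·-85.0000 = -1912.5000
edge 3: (12.5,6.5)→(14.5,15.5)  cross = 12.5·15.5 − 14.5·6.5 = 99.5000; (r_i+r_j)·cross = 27·99.5000 = 2686.5000
edge 4: (14.5,15.5)→(15.5,28.5)  cross = 14.5·28.5 − 15.5·15.5 = 173.0000; (r_i+r_j)·cross = 30·173.0000 = 5190.0000
edge 5: (15.5,28.5)→(13,39)  cross = 15.5·39 − 13·28.5 = 234.0000; (r_i+r_j)·cross = 28.5·234.0000 = 6669.0000
edge 6: (13,39)→(1,39.5)  cross = 13·39.5 − 1·39 = 474.5000; (r_i+r_j)·cross = 14·474.5000 = 6643.0000
Σcross = 516.5000 → A = |Σcross|/2 = 258.2500 mm²
Σ(r_i+r_j)·cross = 15112.0000 → first moment M = |Σ|/6 = 2518.6667
R_c = M/A = 2518.6667/258.2500 = 9.7528 mm
θ = 142° = 2.478368 rad
V = θ·R_c·A = 2.478368·9.7528·258.2500 = 6242.182 mm³

Volume = 6242.182 mm³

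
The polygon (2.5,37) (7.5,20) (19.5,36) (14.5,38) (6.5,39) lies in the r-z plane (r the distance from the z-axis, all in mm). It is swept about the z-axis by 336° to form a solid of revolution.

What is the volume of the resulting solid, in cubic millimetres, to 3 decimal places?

Volume = 9682.458 mm³

Profile (r,z), 5 vertices: (2.5,37) (7.5,20) (19.5,36) (14.5,38) (6.5,39)
edge 0: (2.5,37)→(7.5,20)  cross = 2.5·20 − 7.5·37 = -227.5000; (r_i+r_j)·cross = 10·-227.5000 = -2275.0000
edge 1: (7.5,20)→(19.5,36)  cross = 7.5·36 − 19.5·20 = -120.0000; (r_i+r_j)·cross = 27·-120.0000 = -3240.0000
edge 2: (19.5,36)→(14.5,38)  cross = 19.5·38 − 14.5·36 = 219.0000; (r_i+r_j)·cross = 34·219.0000 = 7446.0000
edge 3: (14.5,38)→(6.5,39)  cross = 14.5·39 − 6.5·38 = 318.5000; (r_i+r_j)·cross = 21·318.5000 = 6688.5000
edge 4: (6.5,39)→(2.5,37)  cross = 6.5·37 − 2.5·39 = 143.0000; (r_i+r_j)·cross = 9·143.0000 = 1287.0000
Σcross = 333.0000 → A = |Σcross|/2 = 166.5000 mm²
Σ(r_i+r_j)·cross = 9906.5000 → first moment M = |Σ|/6 = 1651.0833
R_c = M/A = 1651.0833/166.5000 = 9.9164 mm
θ = 336° = 5.864306 rad
V = θ·R_c·A = 5.864306·9.9164·166.5000 = 9682.458 mm³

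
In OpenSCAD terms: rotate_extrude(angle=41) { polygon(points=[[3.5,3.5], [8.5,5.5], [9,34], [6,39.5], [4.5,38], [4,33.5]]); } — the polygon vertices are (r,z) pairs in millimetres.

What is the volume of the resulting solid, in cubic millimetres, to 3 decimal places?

Profile (r,z), 6 vertices: (3.5,3.5) (8.5,5.5) (9,34) (6,39.5) (4.5,38) (4,33.5)
edge 0: (3.5,3.5)→(8.5,5.5)  cross = 3.5·5.5 − 8.5·3.5 = -10.5000; (r_i+r_j)·cross = 12·-10.5000 = -126.0000
edge 1: (8.5,5.5)→(9,34)  cross = 8.5·34 − 9·5.5 = 239.5000; (r_i+r_j)·cross = 17.5·239.5000 = 4191.2500
edge 2: (9,34)→(6,39.5)  cross = 9·39.5 − 6·34 = 151.5000; (r_i+r_j)·cross = 15·151.5000 = 2272.5000
edge 3: (6,39.5)→(4.5,38)  cross = 6·38 − 4.5·39.5 = 50.2500; (r_i+r_j)·cross = 10.5·50.2500 = 527.6250
edge 4: (4.5,38)→(4,33.5)  cross = 4.5·33.5 − 4·38 = -1.2500; (r_i+r_j)·cross = 8.5·-1.2500 = -10.6250
edge 5: (4,33.5)→(3.5,3.5)  cross = 4·3.5 − 3.5·33.5 = -103.2500; (r_i+r_j)·cross = 7.5·-103.2500 = -774.3750
Σcross = 326.2500 → A = |Σcross|/2 = 163.1250 mm²
Σ(r_i+r_j)·cross = 6080.3750 → first moment M = |Σ|/6 = 1013.3958
R_c = M/A = 1013.3958/163.1250 = 6.2124 mm
θ = 41° = 0.715585 rad
V = θ·R_c·A = 0.715585·6.2124·163.1250 = 725.171 mm³

Volume = 725.171 mm³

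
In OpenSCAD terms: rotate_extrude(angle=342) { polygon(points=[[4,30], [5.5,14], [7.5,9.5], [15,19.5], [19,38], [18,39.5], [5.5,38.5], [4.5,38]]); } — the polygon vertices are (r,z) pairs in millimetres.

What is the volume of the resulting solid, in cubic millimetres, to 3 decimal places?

Profile (r,z), 8 vertices: (4,30) (5.5,14) (7.5,9.5) (15,19.5) (19,38) (18,39.5) (5.5,38.5) (4.5,38)
edge 0: (4,30)→(5.5,14)  cross = 4·14 − 5.5·30 = -109.0000; (r_i+r_j)·cross = 9.5·-109.0000 = -1035.5000
edge 1: (5.5,14)→(7.5,9.5)  cross = 5.5·9.5 − 7.5·14 = -52.7500; (r_i+r_j)·cross = 13·-52.7500 = -685.7500
edge 2: (7.5,9.5)→(15,19.5)  cross = 7.5·19.5 − 15·9.5 = 3.7500; (r_i+r_j)·cross = 22.5·3.7500 = 84.3750
edge 3: (15,19.5)→(19,38)  cross = 15·38 − 19·19.5 = 199.5000; (r_i+r_j)·cross = 34·199.5000 = 6783.0000
edge 4: (19,38)→(18,39.5)  cross = 19·39.5 − 18·38 = 66.5000; (r_i+r_j)·cross = 37·66.5000 = 2460.5000
edge 5: (18,39.5)→(5.5,38.5)  cross = 18·38.5 − 5.5·39.5 = 475.7500; (r_i+r_j)·cross = 23.5·475.7500 = 11180.1250
edge 6: (5.5,38.5)→(4.5,38)  cross = 5.5·38 − 4.5·38.5 = 35.7500; (r_i+r_j)·cross = 10·35.7500 = 357.5000
edge 7: (4.5,38)→(4,30)  cross = 4.5·30 − 4·38 = -17.0000; (r_i+r_j)·cross = 8.5·-17.0000 = -144.5000
Σcross = 602.5000 → A = |Σcross|/2 = 301.2500 mm²
Σ(r_i+r_j)·cross = 18999.7500 → first moment M = |Σ|/6 = 3166.6250
R_c = M/A = 3166.6250/301.2500 = 10.5116 mm
θ = 342° = 5.969026 rad
V = θ·R_c·A = 5.969026·10.5116·301.2500 = 18901.667 mm³

Volume = 18901.667 mm³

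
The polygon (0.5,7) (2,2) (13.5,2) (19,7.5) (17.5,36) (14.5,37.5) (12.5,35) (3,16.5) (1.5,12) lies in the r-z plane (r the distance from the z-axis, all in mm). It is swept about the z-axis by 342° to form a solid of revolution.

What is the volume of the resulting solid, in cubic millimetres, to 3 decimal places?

Volume = 28664.507 mm³

Profile (r,z), 9 vertices: (0.5,7) (2,2) (13.5,2) (19,7.5) (17.5,36) (14.5,37.5) (12.5,35) (3,16.5) (1.5,12)
edge 0: (0.5,7)→(2,2)  cross = 0.5·2 − 2·7 = -13.0000; (r_i+r_j)·cross = 2.5·-13.0000 = -32.5000
edge 1: (2,2)→(13.5,2)  cross = 2·2 − 13.5·2 = -23.0000; (r_i+r_j)·cross = 15.5·-23.0000 = -356.5000
edge 2: (13.5,2)→(19,7.5)  cross = 13.5·7.5 − 19·2 = 63.2500; (r_i+r_j)·cross = 32.5·63.2500 = 2055.6250
edge 3: (19,7.5)→(17.5,36)  cross = 19·36 − 17.5·7.5 = 552.7500; (r_i+r_j)·cross = 36.5·552.7500 = 20175.3750
edge 4: (17.5,36)→(14.5,37.5)  cross = 17.5·37.5 − 14.5·36 = 134.2500; (r_i+r_j)·cross = 32·134.2500 = 4296.0000
edge 5: (14.5,37.5)→(12.5,35)  cross = 14.5·35 − 12.5·37.5 = 38.7500; (r_i+r_j)·cross = 27·38.7500 = 1046.2500
edge 6: (12.5,35)→(3,16.5)  cross = 12.5·16.5 − 3·35 = 101.2500; (r_i+r_j)·cross = 15.5·101.2500 = 1569.3750
edge 7: (3,16.5)→(1.5,12)  cross = 3·12 − 1.5·16.5 = 11.2500; (r_i+r_j)·cross = 4.5·11.2500 = 50.6250
edge 8: (1.5,12)→(0.5,7)  cross = 1.5·7 − 0.5·12 = 4.5000; (r_i+r_j)·cross = 2·4.5000 = 9.0000
Σcross = 870.0000 → A = |Σcross|/2 = 435.0000 mm²
Σ(r_i+r_j)·cross = 28813.2500 → first moment M = |Σ|/6 = 4802.2083
R_c = M/A = 4802.2083/435.0000 = 11.0396 mm
θ = 342° = 5.969026 rad
V = θ·R_c·A = 5.969026·11.0396·435.0000 = 28664.507 mm³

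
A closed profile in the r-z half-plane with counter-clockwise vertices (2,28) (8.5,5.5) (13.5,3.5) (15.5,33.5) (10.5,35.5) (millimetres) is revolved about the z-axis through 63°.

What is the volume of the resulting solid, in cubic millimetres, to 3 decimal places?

Volume = 2955.610 mm³

Profile (r,z), 5 vertices: (2,28) (8.5,5.5) (13.5,3.5) (15.5,33.5) (10.5,35.5)
edge 0: (2,28)→(8.5,5.5)  cross = 2·5.5 − 8.5·28 = -227.0000; (r_i+r_j)·cross = 10.5·-227.0000 = -2383.5000
edge 1: (8.5,5.5)→(13.5,3.5)  cross = 8.5·3.5 − 13.5·5.5 = -44.5000; (r_i+r_j)·cross = 22·-44.5000 = -979.0000
edge 2: (13.5,3.5)→(15.5,33.5)  cross = 13.5·33.5 − 15.5·3.5 = 398.0000; (r_i+r_j)·cross = 29·398.0000 = 11542.0000
edge 3: (15.5,33.5)→(10.5,35.5)  cross = 15.5·35.5 − 10.5·33.5 = 198.5000; (r_i+r_j)·cross = 26·198.5000 = 5161.0000
edge 4: (10.5,35.5)→(2,28)  cross = 10.5·28 − 2·35.5 = 223.0000; (r_i+r_j)·cross = 12.5·223.0000 = 2787.5000
Σcross = 548.0000 → A = |Σcross|/2 = 274.0000 mm²
Σ(r_i+r_j)·cross = 16128.0000 → first moment M = |Σ|/6 = 2688.0000
R_c = M/A = 2688.0000/274.0000 = 9.8102 mm
θ = 63° = 1.099557 rad
V = θ·R_c·A = 1.099557·9.8102·274.0000 = 2955.610 mm³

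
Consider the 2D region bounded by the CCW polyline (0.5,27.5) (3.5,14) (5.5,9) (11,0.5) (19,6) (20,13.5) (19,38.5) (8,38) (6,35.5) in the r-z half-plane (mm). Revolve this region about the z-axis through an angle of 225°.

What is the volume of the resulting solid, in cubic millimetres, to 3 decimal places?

Volume = 24615.360 mm³

Profile (r,z), 9 vertices: (0.5,27.5) (3.5,14) (5.5,9) (11,0.5) (19,6) (20,13.5) (19,38.5) (8,38) (6,35.5)
edge 0: (0.5,27.5)→(3.5,14)  cross = 0.5·14 − 3.5·27.5 = -89.2500; (r_i+r_j)·cross = 4·-89.2500 = -357.0000
edge 1: (3.5,14)→(5.5,9)  cross = 3.5·9 − 5.5·14 = -45.5000; (r_i+r_j)·cross = 9·-45.5000 = -409.5000
edge 2: (5.5,9)→(11,0.5)  cross = 5.5·0.5 − 11·9 = -96.2500; (r_i+r_j)·cross = 16.5·-96.2500 = -1588.1250
edge 3: (11,0.5)→(19,6)  cross = 11·6 − 19·0.5 = 56.5000; (r_i+r_j)·cross = 30·56.5000 = 1695.0000
edge 4: (19,6)→(20,13.5)  cross = 19·13.5 − 20·6 = 136.5000; (r_i+r_j)·cross = 39·136.5000 = 5323.5000
edge 5: (20,13.5)→(19,38.5)  cross = 20·38.5 − 19·13.5 = 513.5000; (r_i+r_j)·cross = 39·513.5000 = 20026.5000
edge 6: (19,38.5)→(8,38)  cross = 19·38 − 8·38.5 = 414.0000; (r_i+r_j)·cross = 27·414.0000 = 11178.0000
edge 7: (8,38)→(6,35.5)  cross = 8·35.5 − 6·38 = 56.0000; (r_i+r_j)·cross = 14·56.0000 = 784.0000
edge 8: (6,35.5)→(0.5,27.5)  cross = 6·27.5 − 0.5·35.5 = 147.2500; (r_i+r_j)·cross = 6.5·147.2500 = 957.1250
Σcross = 1092.7500 → A = |Σcross|/2 = 546.3750 mm²
Σ(r_i+r_j)·cross = 37609.5000 → first moment M = |Σ|/6 = 6268.2500
R_c = M/A = 6268.2500/546.3750 = 11.4724 mm
θ = 225° = 3.926991 rad
V = θ·R_c·A = 3.926991·11.4724·546.3750 = 24615.360 mm³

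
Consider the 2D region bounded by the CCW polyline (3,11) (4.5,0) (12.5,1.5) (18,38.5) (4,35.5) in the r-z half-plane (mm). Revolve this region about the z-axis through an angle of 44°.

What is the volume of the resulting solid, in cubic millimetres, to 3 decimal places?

Profile (r,z), 5 vertices: (3,11) (4.5,0) (12.5,1.5) (18,38.5) (4,35.5)
edge 0: (3,11)→(4.5,0)  cross = 3·0 − 4.5·11 = -49.5000; (r_i+r_j)·cross = 7.5·-49.5000 = -371.2500
edge 1: (4.5,0)→(12.5,1.5)  cross = 4.5·1.5 − 12.5·0 = 6.7500; (r_i+r_j)·cross = 17·6.7500 = 114.7500
edge 2: (12.5,1.5)→(18,38.5)  cross = 12.5·38.5 − 18·1.5 = 454.2500; (r_i+r_j)·cross = 30.5·454.2500 = 13854.6250
edge 3: (18,38.5)→(4,35.5)  cross = 18·35.5 − 4·38.5 = 485.0000; (r_i+r_j)·cross = 22·485.0000 = 10670.0000
edge 4: (4,35.5)→(3,11)  cross = 4·11 − 3·35.5 = -62.5000; (r_i+r_j)·cross = 7·-62.5000 = -437.5000
Σcross = 834.0000 → A = |Σcross|/2 = 417.0000 mm²
Σ(r_i+r_j)·cross = 23830.6250 → first moment M = |Σ|/6 = 3971.7708
R_c = M/A = 3971.7708/417.0000 = 9.5246 mm
θ = 44° = 0.767945 rad
V = θ·R_c·A = 0.767945·9.5246·417.0000 = 3050.101 mm³

Volume = 3050.101 mm³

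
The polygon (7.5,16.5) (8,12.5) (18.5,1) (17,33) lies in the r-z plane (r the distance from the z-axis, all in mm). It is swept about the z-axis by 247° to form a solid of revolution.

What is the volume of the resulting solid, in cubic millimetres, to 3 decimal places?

Volume = 11042.353 mm³

Profile (r,z), 4 vertices: (7.5,16.5) (8,12.5) (18.5,1) (17,33)
edge 0: (7.5,16.5)→(8,12.5)  cross = 7.5·12.5 − 8·16.5 = -38.2500; (r_i+r_j)·cross = 15.5·-38.2500 = -592.8750
edge 1: (8,12.5)→(18.5,1)  cross = 8·1 − 18.5·12.5 = -223.2500; (r_i+r_j)·cross = 26.5·-223.2500 = -5916.1250
edge 2: (18.5,1)→(17,33)  cross = 18.5·33 − 17·1 = 593.5000; (r_i+r_j)·cross = 35.5·593.5000 = 21069.2500
edge 3: (17,33)→(7.5,16.5)  cross = 17·16.5 − 7.5·33 = 33.0000; (r_i+r_j)·cross = 24.5·33.0000 = 808.5000
Σcross = 365.0000 → A = |Σcross|/2 = 182.5000 mm²
Σ(r_i+r_j)·cross = 15368.7500 → first moment M = |Σ|/6 = 2561.4583
R_c = M/A = 2561.4583/182.5000 = 14.0354 mm
θ = 247° = 4.310963 rad
V = θ·R_c·A = 4.310963·14.0354·182.5000 = 11042.353 mm³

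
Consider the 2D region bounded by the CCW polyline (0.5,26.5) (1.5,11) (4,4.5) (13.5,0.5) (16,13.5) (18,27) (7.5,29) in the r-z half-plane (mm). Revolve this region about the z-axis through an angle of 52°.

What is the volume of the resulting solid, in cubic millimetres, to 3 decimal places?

Volume = 3008.012 mm³

Profile (r,z), 7 vertices: (0.5,26.5) (1.5,11) (4,4.5) (13.5,0.5) (16,13.5) (18,27) (7.5,29)
edge 0: (0.5,26.5)→(1.5,11)  cross = 0.5·11 − 1.5·26.5 = -34.2500; (r_i+r_j)·cross = 2·-34.2500 = -68.5000
edge 1: (1.5,11)→(4,4.5)  cross = 1.5·4.5 − 4·11 = -37.2500; (r_i+r_j)·cross = 5.5·-37.2500 = -204.8750
edge 2: (4,4.5)→(13.5,0.5)  cross = 4·0.5 − 13.5·4.5 = -58.7500; (r_i+r_j)·cross = 17.5·-58.7500 = -1028.1250
edge 3: (13.5,0.5)→(16,13.5)  cross = 13.5·13.5 − 16·0.5 = 174.2500; (r_i+r_j)·cross = 29.5·174.2500 = 5140.3750
edge 4: (16,13.5)→(18,27)  cross = 16·27 − 18·13.5 = 189.0000; (r_i+r_j)·cross = 34·189.0000 = 6426.0000
edge 5: (18,27)→(7.5,29)  cross = 18·29 − 7.5·27 = 319.5000; (r_i+r_j)·cross = 25.5·319.5000 = 8147.2500
edge 6: (7.5,29)→(0.5,26.5)  cross = 7.5·26.5 − 0.5·29 = 184.2500; (r_i+r_j)·cross = 8·184.2500 = 1474.0000
Σcross = 736.7500 → A = |Σcross|/2 = 368.3750 mm²
Σ(r_i+r_j)·cross = 19886.1250 → first moment M = |Σ|/6 = 3314.3542
R_c = M/A = 3314.3542/368.3750 = 8.9972 mm
θ = 52° = 0.907571 rad
V = θ·R_c·A = 0.907571·8.9972·368.3750 = 3008.012 mm³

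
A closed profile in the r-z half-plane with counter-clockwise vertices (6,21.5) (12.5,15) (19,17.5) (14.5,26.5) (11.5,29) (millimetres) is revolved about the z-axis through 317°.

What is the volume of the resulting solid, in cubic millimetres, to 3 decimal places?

Profile (r,z), 5 vertices: (6,21.5) (12.5,15) (19,17.5) (14.5,26.5) (11.5,29)
edge 0: (6,21.5)→(12.5,15)  cross = 6·15 − 12.5·21.5 = -178.7500; (r_i+r_j)·cross = 18.5·-178.7500 = -3306.8750
edge 1: (12.5,15)→(19,17.5)  cross = 12.5·17.5 − 19·15 = -66.2500; (r_i+r_j)·cross = 31.5·-66.2500 = -2086.8750
edge 2: (19,17.5)→(14.5,26.5)  cross = 19·26.5 − 14.5·17.5 = 249.7500; (r_i+r_j)·cross = 33.5·249.7500 = 8366.6250
edge 3: (14.5,26.5)→(11.5,29)  cross = 14.5·29 − 11.5·26.5 = 115.7500; (r_i+r_j)·cross = 26·115.7500 = 3009.5000
edge 4: (11.5,29)→(6,21.5)  cross = 11.5·21.5 − 6·29 = 73.2500; (r_i+r_j)·cross = 17.5·73.2500 = 1281.8750
Σcross = 193.7500 → A = |Σcross|/2 = 96.8750 mm²
Σ(r_i+r_j)·cross = 7264.2500 → first moment M = |Σ|/6 = 1210.7083
R_c = M/A = 1210.7083/96.8750 = 12.4976 mm
θ = 317° = 5.532694 rad
V = θ·R_c·A = 5.532694·12.4976·96.8750 = 6698.478 mm³

Volume = 6698.478 mm³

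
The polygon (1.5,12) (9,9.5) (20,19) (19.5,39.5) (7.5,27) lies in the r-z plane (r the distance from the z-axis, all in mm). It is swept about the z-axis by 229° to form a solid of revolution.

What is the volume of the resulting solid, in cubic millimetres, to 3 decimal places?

Profile (r,z), 5 vertices: (1.5,12) (9,9.5) (20,19) (19.5,39.5) (7.5,27)
edge 0: (1.5,12)→(9,9.5)  cross = 1.5·9.5 − 9·12 = -93.7500; (r_i+r_j)·cross = 10.5·-93.7500 = -984.3750
edge 1: (9,9.5)→(20,19)  cross = 9·19 − 20·9.5 = -19.0000; (r_i+r_j)·cross = 29·-19.0000 = -551.0000
edge 2: (20,19)→(19.5,39.5)  cross = 20·39.5 − 19.5·19 = 419.5000; (r_i+r_j)·cross = 39.5·419.5000 = 16570.2500
edge 3: (19.5,39.5)→(7.5,27)  cross = 19.5·27 − 7.5·39.5 = 230.2500; (r_i+r_j)·cross = 27·230.2500 = 6216.7500
edge 4: (7.5,27)→(1.5,12)  cross = 7.5·12 − 1.5·27 = 49.5000; (r_i+r_j)·cross = 9·49.5000 = 445.5000
Σcross = 586.5000 → A = |Σcross|/2 = 293.2500 mm²
Σ(r_i+r_j)·cross = 21697.1250 → first moment M = |Σ|/6 = 3616.1875
R_c = M/A = 3616.1875/293.2500 = 12.3314 mm
θ = 229° = 3.996804 rad
V = θ·R_c·A = 3.996804·12.3314·293.2500 = 14453.193 mm³

Volume = 14453.193 mm³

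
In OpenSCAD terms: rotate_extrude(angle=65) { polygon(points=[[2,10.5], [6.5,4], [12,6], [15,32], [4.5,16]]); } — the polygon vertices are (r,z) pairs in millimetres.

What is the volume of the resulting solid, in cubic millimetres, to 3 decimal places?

Volume = 1745.278 mm³

Profile (r,z), 5 vertices: (2,10.5) (6.5,4) (12,6) (15,32) (4.5,16)
edge 0: (2,10.5)→(6.5,4)  cross = 2·4 − 6.5·10.5 = -60.2500; (r_i+r_j)·cross = 8.5·-60.2500 = -512.1250
edge 1: (6.5,4)→(12,6)  cross = 6.5·6 − 12·4 = -9.0000; (r_i+r_j)·cross = 18.5·-9.0000 = -166.5000
edge 2: (12,6)→(15,32)  cross = 12·32 − 15·6 = 294.0000; (r_i+r_j)·cross = 27·294.0000 = 7938.0000
edge 3: (15,32)→(4.5,16)  cross = 15·16 − 4.5·32 = 96.0000; (r_i+r_j)·cross = 19.5·96.0000 = 1872.0000
edge 4: (4.5,16)→(2,10.5)  cross = 4.5·10.5 − 2·16 = 15.2500; (r_i+r_j)·cross = 6.5·15.2500 = 99.1250
Σcross = 336.0000 → A = |Σcross|/2 = 168.0000 mm²
Σ(r_i+r_j)·cross = 9230.5000 → first moment M = |Σ|/6 = 1538.4167
R_c = M/A = 1538.4167/168.0000 = 9.1572 mm
θ = 65° = 1.134464 rad
V = θ·R_c·A = 1.134464·9.1572·168.0000 = 1745.278 mm³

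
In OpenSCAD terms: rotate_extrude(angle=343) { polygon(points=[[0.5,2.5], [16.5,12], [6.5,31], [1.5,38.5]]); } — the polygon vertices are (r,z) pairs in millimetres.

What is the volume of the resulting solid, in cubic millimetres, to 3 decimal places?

Volume = 10945.529 mm³

Profile (r,z), 4 vertices: (0.5,2.5) (16.5,12) (6.5,31) (1.5,38.5)
edge 0: (0.5,2.5)→(16.5,12)  cross = 0.5·12 − 16.5·2.5 = -35.2500; (r_i+r_j)·cross = 17·-35.2500 = -599.2500
edge 1: (16.5,12)→(6.5,31)  cross = 16.5·31 − 6.5·12 = 433.5000; (r_i+r_j)·cross = 23·433.5000 = 9970.5000
edge 2: (6.5,31)→(1.5,38.5)  cross = 6.5·38.5 − 1.5·31 = 203.7500; (r_i+r_j)·cross = 8·203.7500 = 1630.0000
edge 3: (1.5,38.5)→(0.5,2.5)  cross = 1.5·2.5 − 0.5·38.5 = -15.5000; (r_i+r_j)·cross = 2·-15.5000 = -31.0000
Σcross = 586.5000 → A = |Σcross|/2 = 293.2500 mm²
Σ(r_i+r_j)·cross = 10970.2500 → first moment M = |Σ|/6 = 1828.3750
R_c = M/A = 1828.3750/293.2500 = 6.2349 mm
θ = 343° = 5.986479 rad
V = θ·R_c·A = 5.986479·6.2349·293.2500 = 10945.529 mm³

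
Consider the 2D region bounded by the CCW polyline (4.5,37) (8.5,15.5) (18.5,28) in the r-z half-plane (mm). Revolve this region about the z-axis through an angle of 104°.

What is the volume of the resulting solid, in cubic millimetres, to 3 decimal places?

Profile (r,z), 3 vertices: (4.5,37) (8.5,15.5) (18.5,28)
edge 0: (4.5,37)→(8.5,15.5)  cross = 4.5·15.5 − 8.5·37 = -244.7500; (r_i+r_j)·cross = 13·-244.7500 = -3181.7500
edge 1: (8.5,15.5)→(18.5,28)  cross = 8.5·28 − 18.5·15.5 = -48.7500; (r_i+r_j)·cross = 27·-48.7500 = -1316.2500
edge 2: (18.5,28)→(4.5,37)  cross = 18.5·37 − 4.5·28 = 558.5000; (r_i+r_j)·cross = 23·558.5000 = 12845.5000
Σcross = 265.0000 → A = |Σcross|/2 = 132.5000 mm²
Σ(r_i+r_j)·cross = 8347.5000 → first moment M = |Σ|/6 = 1391.2500
R_c = M/A = 1391.2500/132.5000 = 10.5000 mm
θ = 104° = 1.815142 rad
V = θ·R_c·A = 1.815142·10.5000·132.5000 = 2525.317 mm³

Volume = 2525.317 mm³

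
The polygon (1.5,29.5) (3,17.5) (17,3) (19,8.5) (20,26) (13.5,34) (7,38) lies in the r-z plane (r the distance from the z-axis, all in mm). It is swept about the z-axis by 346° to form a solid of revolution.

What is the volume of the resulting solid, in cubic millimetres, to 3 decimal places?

Volume = 27844.710 mm³

Profile (r,z), 7 vertices: (1.5,29.5) (3,17.5) (17,3) (19,8.5) (20,26) (13.5,34) (7,38)
edge 0: (1.5,29.5)→(3,17.5)  cross = 1.5·17.5 − 3·29.5 = -62.2500; (r_i+r_j)·cross = 4.5·-62.2500 = -280.1250
edge 1: (3,17.5)→(17,3)  cross = 3·3 − 17·17.5 = -288.5000; (r_i+r_j)·cross = 20·-288.5000 = -5770.0000
edge 2: (17,3)→(19,8.5)  cross = 17·8.5 − 19·3 = 87.5000; (r_i+r_j)·cross = 36·87.5000 = 3150.0000
edge 3: (19,8.5)→(20,26)  cross = 19·26 − 20·8.5 = 324.0000; (r_i+r_j)·cross = 39·324.0000 = 12636.0000
edge 4: (20,26)→(13.5,34)  cross = 20·34 − 13.5·26 = 329.0000; (r_i+r_j)·cross = 33.5·329.0000 = 11021.5000
edge 5: (13.5,34)→(7,38)  cross = 13.5·38 − 7·34 = 275.0000; (r_i+r_j)·cross = 20.5·275.0000 = 5637.5000
edge 6: (7,38)→(1.5,29.5)  cross = 7·29.5 − 1.5·38 = 149.5000; (r_i+r_j)·cross = 8.5·149.5000 = 1270.7500
Σcross = 814.2500 → A = |Σcross|/2 = 407.1250 mm²
Σ(r_i+r_j)·cross = 27665.6250 → first moment M = |Σ|/6 = 4610.9375
R_c = M/A = 4610.9375/407.1250 = 11.3256 mm
θ = 346° = 6.038839 rad
V = θ·R_c·A = 6.038839·11.3256·407.1250 = 27844.710 mm³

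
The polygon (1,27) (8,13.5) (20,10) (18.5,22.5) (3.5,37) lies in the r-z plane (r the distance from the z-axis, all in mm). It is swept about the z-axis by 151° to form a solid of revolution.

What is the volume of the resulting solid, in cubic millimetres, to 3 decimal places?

Profile (r,z), 5 vertices: (1,27) (8,13.5) (20,10) (18.5,22.5) (3.5,37)
edge 0: (1,27)→(8,13.5)  cross = 1·13.5 − 8·27 = -202.5000; (r_i+r_j)·cross = 9·-202.5000 = -1822.5000
edge 1: (8,13.5)→(20,10)  cross = 8·10 − 20·13.5 = -190.0000; (r_i+r_j)·cross = 28·-190.0000 = -5320.0000
edge 2: (20,10)→(18.5,22.5)  cross = 20·22.5 − 18.5·10 = 265.0000; (r_i+r_j)·cross = 38.5·265.0000 = 10202.5000
edge 3: (18.5,22.5)→(3.5,37)  cross = 18.5·37 − 3.5·22.5 = 605.7500; (r_i+r_j)·cross = 22·605.7500 = 13326.5000
edge 4: (3.5,37)→(1,27)  cross = 3.5·27 − 1·37 = 57.5000; (r_i+r_j)·cross = 4.5·57.5000 = 258.7500
Σcross = 535.7500 → A = |Σcross|/2 = 267.8750 mm²
Σ(r_i+r_j)·cross = 16645.2500 → first moment M = |Σ|/6 = 2774.2083
R_c = M/A = 2774.2083/267.8750 = 10.3564 mm
θ = 151° = 2.635447 rad
V = θ·R_c·A = 2.635447·10.3564·267.8750 = 7311.280 mm³

Volume = 7311.280 mm³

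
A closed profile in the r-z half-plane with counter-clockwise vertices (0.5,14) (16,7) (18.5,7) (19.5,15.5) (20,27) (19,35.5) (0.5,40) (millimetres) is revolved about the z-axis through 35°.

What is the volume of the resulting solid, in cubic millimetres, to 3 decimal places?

Profile (r,z), 7 vertices: (0.5,14) (16,7) (18.5,7) (19.5,15.5) (20,27) (19,35.5) (0.5,40)
edge 0: (0.5,14)→(16,7)  cross = 0.5·7 − 16·14 = -220.5000; (r_i+r_j)·cross = 16.5·-220.5000 = -3638.2500
edge 1: (16,7)→(18.5,7)  cross = 16·7 − 18.5·7 = -17.5000; (r_i+r_j)·cross = 34.5·-17.5000 = -603.7500
edge 2: (18.5,7)→(19.5,15.5)  cross = 18.5·15.5 − 19.5·7 = 150.2500; (r_i+r_j)·cross = 38·150.2500 = 5709.5000
edge 3: (19.5,15.5)→(20,27)  cross = 19.5·27 − 20·15.5 = 216.5000; (r_i+r_j)·cross = 39.5·216.5000 = 8551.7500
edge 4: (20,27)→(19,35.5)  cross = 20·35.5 − 19·27 = 197.0000; (r_i+r_j)·cross = 39·197.0000 = 7683.0000
edge 5: (19,35.5)→(0.5,40)  cross = 19·40 − 0.5·35.5 = 742.2500; (r_i+r_j)·cross = 19.5·742.2500 = 14473.8750
edge 6: (0.5,40)→(0.5,14)  cross = 0.5·14 − 0.5·40 = -13.0000; (r_i+r_j)·cross = 1·-13.0000 = -13.0000
Σcross = 1055.0000 → A = |Σcross|/2 = 527.5000 mm²
Σ(r_i+r_j)·cross = 32163.1250 → first moment M = |Σ|/6 = 5360.5208
R_c = M/A = 5360.5208/527.5000 = 10.1621 mm
θ = 35° = 0.610865 rad
V = θ·R_c·A = 0.610865·10.1621·527.5000 = 3274.556 mm³

Volume = 3274.556 mm³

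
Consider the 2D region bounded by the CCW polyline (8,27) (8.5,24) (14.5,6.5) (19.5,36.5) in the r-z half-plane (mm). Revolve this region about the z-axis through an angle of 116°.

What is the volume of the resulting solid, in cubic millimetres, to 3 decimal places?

Profile (r,z), 4 vertices: (8,27) (8.5,24) (14.5,6.5) (19.5,36.5)
edge 0: (8,27)→(8.5,24)  cross = 8·24 − 8.5·27 = -37.5000; (r_i+r_j)·cross = 16.5·-37.5000 = -618.7500
edge 1: (8.5,24)→(14.5,6.5)  cross = 8.5·6.5 − 14.5·24 = -292.7500; (r_i+r_j)·cross = 23·-292.7500 = -6733.2500
edge 2: (14.5,6.5)→(19.5,36.5)  cross = 14.5·36.5 − 19.5·6.5 = 402.5000; (r_i+r_j)·cross = 34·402.5000 = 13685.0000
edge 3: (19.5,36.5)→(8,27)  cross = 19.5·27 − 8·36.5 = 234.5000; (r_i+r_j)·cross = 27.5·234.5000 = 6448.7500
Σcross = 306.7500 → A = |Σcross|/2 = 153.3750 mm²
Σ(r_i+r_j)·cross = 12781.7500 → first moment M = |Σ|/6 = 2130.2917
R_c = M/A = 2130.2917/153.3750 = 13.8894 mm
θ = 116° = 2.024582 rad
V = θ·R_c·A = 2.024582·13.8894·153.3750 = 4312.950 mm³

Volume = 4312.950 mm³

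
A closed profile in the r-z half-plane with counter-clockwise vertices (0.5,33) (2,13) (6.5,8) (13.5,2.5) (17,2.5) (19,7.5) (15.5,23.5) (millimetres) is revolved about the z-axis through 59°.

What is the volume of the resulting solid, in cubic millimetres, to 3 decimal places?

Profile (r,z), 7 vertices: (0.5,33) (2,13) (6.5,8) (13.5,2.5) (17,2.5) (19,7.5) (15.5,23.5)
edge 0: (0.5,33)→(2,13)  cross = 0.5·13 − 2·33 = -59.5000; (r_i+r_j)·cross = 2.5·-59.5000 = -148.7500
edge 1: (2,13)→(6.5,8)  cross = 2·8 − 6.5·13 = -68.5000; (r_i+r_j)·cross = 8.5·-68.5000 = -582.2500
edge 2: (6.5,8)→(13.5,2.5)  cross = 6.5·2.5 − 13.5·8 = -91.7500; (r_i+r_j)·cross = 20·-91.7500 = -1835.0000
edge 3: (13.5,2.5)→(17,2.5)  cross = 13.5·2.5 − 17·2.5 = -8.7500; (r_i+r_j)·cross = 30.5·-8.7500 = -266.8750
edge 4: (17,2.5)→(19,7.5)  cross = 17·7.5 − 19·2.5 = 80.0000; (r_i+r_j)·cross = 36·80.0000 = 2880.0000
edge 5: (19,7.5)→(15.5,23.5)  cross = 19·23.5 − 15.5·7.5 = 330.2500; (r_i+r_j)·cross = 34.5·330.2500 = 11393.6250
edge 6: (15.5,23.5)→(0.5,33)  cross = 15.5·33 − 0.5·23.5 = 499.7500; (r_i+r_j)·cross = 16·499.7500 = 7996.0000
Σcross = 681.5000 → A = |Σcross|/2 = 340.7500 mm²
Σ(r_i+r_j)·cross = 19436.7500 → first moment M = |Σ|/6 = 3239.4583
R_c = M/A = 3239.4583/340.7500 = 9.5068 mm
θ = 59° = 1.029744 rad
V = θ·R_c·A = 1.029744·9.5068·340.7500 = 3335.814 mm³

Volume = 3335.814 mm³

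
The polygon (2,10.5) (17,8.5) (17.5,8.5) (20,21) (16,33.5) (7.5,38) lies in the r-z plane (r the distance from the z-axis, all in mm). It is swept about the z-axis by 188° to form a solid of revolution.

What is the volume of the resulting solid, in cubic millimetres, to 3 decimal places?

Profile (r,z), 6 vertices: (2,10.5) (17,8.5) (17.5,8.5) (20,21) (16,33.5) (7.5,38)
edge 0: (2,10.5)→(17,8.5)  cross = 2·8.5 − 17·10.5 = -161.5000; (r_i+r_j)·cross = 19·-161.5000 = -3068.5000
edge 1: (17,8.5)→(17.5,8.5)  cross = 17·8.5 − 17.5·8.5 = -4.2500; (r_i+r_j)·cross = 34.5·-4.2500 = -146.6250
edge 2: (17.5,8.5)→(20,21)  cross = 17.5·21 − 20·8.5 = 197.5000; (r_i+r_j)·cross = 37.5·197.5000 = 7406.2500
edge 3: (20,21)→(16,33.5)  cross = 20·33.5 − 16·21 = 334.0000; (r_i+r_j)·cross = 36·334.0000 = 12024.0000
edge 4: (16,33.5)→(7.5,38)  cross = 16·38 − 7.5·33.5 = 356.7500; (r_i+r_j)·cross = 23.5·356.7500 = 8383.6250
edge 5: (7.5,38)→(2,10.5)  cross = 7.5·10.5 − 2·38 = 2.7500; (r_i+r_j)·cross = 9.5·2.7500 = 26.1250
Σcross = 725.2500 → A = |Σcross|/2 = 362.6250 mm²
Σ(r_i+r_j)·cross = 24624.8750 → first moment M = |Σ|/6 = 4104.1458
R_c = M/A = 4104.1458/362.6250 = 11.3179 mm
θ = 188° = 3.281219 rad
V = θ·R_c·A = 3.281219·11.3179·362.6250 = 13466.601 mm³

Volume = 13466.601 mm³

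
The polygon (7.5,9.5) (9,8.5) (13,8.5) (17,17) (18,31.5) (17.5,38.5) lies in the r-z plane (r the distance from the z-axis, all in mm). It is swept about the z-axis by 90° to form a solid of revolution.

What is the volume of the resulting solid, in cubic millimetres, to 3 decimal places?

Volume = 2929.601 mm³

Profile (r,z), 6 vertices: (7.5,9.5) (9,8.5) (13,8.5) (17,17) (18,31.5) (17.5,38.5)
edge 0: (7.5,9.5)→(9,8.5)  cross = 7.5·8.5 − 9·9.5 = -21.7500; (r_i+r_j)·cross = 16.5·-21.7500 = -358.8750
edge 1: (9,8.5)→(13,8.5)  cross = 9·8.5 − 13·8.5 = -34.0000; (r_i+r_j)·cross = 22·-34.0000 = -748.0000
edge 2: (13,8.5)→(17,17)  cross = 13·17 − 17·8.5 = 76.5000; (r_i+r_j)·cross = 30·76.5000 = 2295.0000
edge 3: (17,17)→(18,31.5)  cross = 17·31.5 − 18·17 = 229.5000; (r_i+r_j)·cross = 35·229.5000 = 8032.5000
edge 4: (18,31.5)→(17.5,38.5)  cross = 18·38.5 − 17.5·31.5 = 141.7500; (r_i+r_j)·cross = 35.5·141.7500 = 5032.1250
edge 5: (17.5,38.5)→(7.5,9.5)  cross = 17.5·9.5 − 7.5·38.5 = -122.5000; (r_i+r_j)·cross = 25·-122.5000 = -3062.5000
Σcross = 269.5000 → A = |Σcross|/2 = 134.7500 mm²
Σ(r_i+r_j)·cross = 11190.2500 → first moment M = |Σ|/6 = 1865.0417
R_c = M/A = 1865.0417/134.7500 = 13.8408 mm
θ = 90° = 1.570796 rad
V = θ·R_c·A = 1.570796·13.8408·134.7500 = 2929.601 mm³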